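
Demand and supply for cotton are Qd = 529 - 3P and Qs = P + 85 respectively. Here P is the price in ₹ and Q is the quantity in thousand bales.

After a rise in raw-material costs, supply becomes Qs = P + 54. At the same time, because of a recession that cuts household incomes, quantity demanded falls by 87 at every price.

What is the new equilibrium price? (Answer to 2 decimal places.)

Solve the original market: 529 - 3P = P + 85, hence P = 111 and Q = 196.
After the shift, demand is Qd = 442 - 3P and supply is Qs = P + 54.
New equilibrium: 442 - 3P = P + 54 ⇒ 388 = 4P ⇒ P = 97, Q = 151.

97.00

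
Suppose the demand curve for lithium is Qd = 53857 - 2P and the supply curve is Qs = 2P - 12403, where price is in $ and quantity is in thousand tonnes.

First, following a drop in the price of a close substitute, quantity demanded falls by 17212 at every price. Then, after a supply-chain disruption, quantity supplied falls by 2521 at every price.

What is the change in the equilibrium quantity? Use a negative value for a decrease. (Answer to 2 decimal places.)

-9866.50

Before the shock: 53857 - 2P = 2P - 12403 ⇒ 66260 = 4P ⇒ P = 16565, Q = 20727.
After the shift, demand is Qd = 36645 - 2P and supply is Qs = 2P - 14924.
Equate the new curves: 36645 - 2P = 2P - 14924, giving 51569 = 4P, P = 12892.25, Q = 10860.5.
ΔQ = 10860.5 − 20727 = -9866.50.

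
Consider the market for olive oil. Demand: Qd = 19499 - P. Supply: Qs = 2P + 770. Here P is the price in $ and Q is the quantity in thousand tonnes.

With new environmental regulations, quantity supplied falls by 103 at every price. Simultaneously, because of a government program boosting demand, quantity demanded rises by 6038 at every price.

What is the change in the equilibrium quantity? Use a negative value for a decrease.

Initially, 19499 - P = 2P + 770, so 18729 = 3P and P = 6243, Q = 13256.
The shock moves the curves to Qd = 25537 - P and Qs = 2P + 667.
New equilibrium: 25537 - P = 2P + 667 ⇒ 24870 = 3P ⇒ P = 8290, Q = 17247.
ΔQ = 17247 − 13256 = +3991.

+3991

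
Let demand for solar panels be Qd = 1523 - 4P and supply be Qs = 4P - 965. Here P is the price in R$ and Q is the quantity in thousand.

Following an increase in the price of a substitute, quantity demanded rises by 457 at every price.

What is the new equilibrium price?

Before the shock: 1523 - 4P = 4P - 965 ⇒ 2488 = 8P ⇒ P = 311, Q = 279.
The new curves are Qd = 1980 - 4P (demand) and Qs = 4P - 965 (supply).
Clearing the new market: 1980 - 4P = 4P - 965, so P = 368.125 and Q = 507.5.

368.125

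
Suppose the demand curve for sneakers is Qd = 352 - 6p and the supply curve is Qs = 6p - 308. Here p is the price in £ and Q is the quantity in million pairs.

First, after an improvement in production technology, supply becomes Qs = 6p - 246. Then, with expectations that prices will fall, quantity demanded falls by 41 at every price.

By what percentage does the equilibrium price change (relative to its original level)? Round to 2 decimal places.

Original equilibrium: 352 - 6p = 6p - 308 gives 660 = 12p, so p = 55 and Q = 22.
The shock moves the curves to Qd = 311 - 6p and Qs = 6p - 246.
Equate the new curves: 311 - 6p = 6p - 246, giving 557 = 12p, p = 557/12 ≈ 46.4167, Q = 32.5.
%Δp = (46.4167 − 55) / 55 × 100 = -15.61%.

-15.61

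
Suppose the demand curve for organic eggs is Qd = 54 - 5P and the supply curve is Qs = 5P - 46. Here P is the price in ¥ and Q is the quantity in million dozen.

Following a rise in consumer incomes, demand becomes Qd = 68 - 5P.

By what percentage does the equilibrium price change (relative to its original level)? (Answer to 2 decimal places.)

Solve the original market: 54 - 5P = 5P - 46, hence P = 10 and Q = 4.
The shock moves the curves to Qd = 68 - 5P and Qs = 5P - 46.
Equate the new curves: 68 - 5P = 5P - 46, giving 114 = 10P, P = 11.4, Q = 11.
%ΔP = (11.4 − 10) / 10 × 100 = +14.00%.

+14.00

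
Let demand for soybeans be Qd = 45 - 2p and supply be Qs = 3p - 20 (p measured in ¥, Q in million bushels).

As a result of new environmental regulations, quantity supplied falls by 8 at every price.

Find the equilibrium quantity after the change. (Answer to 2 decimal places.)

15.80

Original equilibrium: 45 - 2p = 3p - 20 gives 65 = 5p, so p = 13 and Q = 19.
With the change applied: demand Qd = 45 - 2p, supply Qs = 3p - 28.
Clearing the new market: 45 - 2p = 3p - 28, so p = 14.6 and Q = 15.8.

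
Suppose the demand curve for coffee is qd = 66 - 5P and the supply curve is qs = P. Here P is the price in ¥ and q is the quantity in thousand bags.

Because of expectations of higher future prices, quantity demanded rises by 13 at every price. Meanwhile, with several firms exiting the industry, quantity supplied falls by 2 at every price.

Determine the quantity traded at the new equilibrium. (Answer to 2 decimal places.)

Initially, 66 - 5P = P, so 66 = 6P and P = 11, q = 11.
The shock moves the curves to qd = 79 - 5P and qs = P - 2.
Equate the new curves: 79 - 5P = P - 2, giving 81 = 6P, P = 13.5, q = 11.5.

11.50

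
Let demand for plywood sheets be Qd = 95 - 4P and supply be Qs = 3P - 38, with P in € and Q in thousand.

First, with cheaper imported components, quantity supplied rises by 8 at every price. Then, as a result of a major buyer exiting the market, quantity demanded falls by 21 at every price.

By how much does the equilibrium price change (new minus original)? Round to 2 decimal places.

-4.14

Before the shock: 95 - 4P = 3P - 38 ⇒ 133 = 7P ⇒ P = 19, Q = 19.
With the change applied: demand Qd = 74 - 4P, supply Qs = 3P - 30.
New equilibrium: 74 - 4P = 3P - 30 ⇒ 104 = 7P ⇒ P = 104/7 ≈ 14.8571, Q = 102/7 ≈ 14.5714.
ΔP = 14.8571 − 19 = -4.14.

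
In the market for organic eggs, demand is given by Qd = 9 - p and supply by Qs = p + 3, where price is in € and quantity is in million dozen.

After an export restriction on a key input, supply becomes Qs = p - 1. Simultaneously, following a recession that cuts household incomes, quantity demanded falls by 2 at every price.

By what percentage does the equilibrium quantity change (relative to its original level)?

-50

Before the shock: 9 - p = p + 3 ⇒ 6 = 2p ⇒ p = 3, Q = 6.
The shock moves the curves to Qd = 7 - p and Qs = p - 1.
Setting them equal: 7 - p = p - 1 → 8 = 2p, so p = 4 and Q = 3.
%ΔQ = (3 − 6) / 6 × 100 = -50%.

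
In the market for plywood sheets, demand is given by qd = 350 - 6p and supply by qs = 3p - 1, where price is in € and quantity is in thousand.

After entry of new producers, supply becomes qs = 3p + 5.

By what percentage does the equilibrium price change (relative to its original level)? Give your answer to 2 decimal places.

-1.71

Initially, 350 - 6p = 3p - 1, so 351 = 9p and p = 39, q = 116.
After the shift, demand is qd = 350 - 6p and supply is qs = 3p + 5.
New equilibrium: 350 - 6p = 3p + 5 ⇒ 345 = 9p ⇒ p = 115/3 ≈ 38.3333, q = 120.
%Δp = (38.3333 − 39) / 39 × 100 = -1.71%.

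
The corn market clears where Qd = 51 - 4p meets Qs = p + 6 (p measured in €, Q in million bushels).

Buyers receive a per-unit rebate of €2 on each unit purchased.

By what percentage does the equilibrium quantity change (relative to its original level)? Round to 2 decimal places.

Before the shock: 51 - 4p = p + 6 ⇒ 45 = 5p ⇒ p = 9, Q = 15.
Since buyers' out-of-pocket price is the market price minus the rebate, the effective demand curve becomes Qd = 59 - 4p.
Setting them equal: 59 - 4p = p + 6 → 53 = 5p, so p = 10.6 and Q = 16.6.
%ΔQ = (16.6 − 15) / 15 × 100 = +10.67%.

+10.67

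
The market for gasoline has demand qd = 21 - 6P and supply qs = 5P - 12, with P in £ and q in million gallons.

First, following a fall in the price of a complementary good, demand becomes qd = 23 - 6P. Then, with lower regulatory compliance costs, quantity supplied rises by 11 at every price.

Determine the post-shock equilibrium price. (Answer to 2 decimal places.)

2.18

Initially, 21 - 6P = 5P - 12, so 33 = 11P and P = 3, q = 3.
With the change applied: demand qd = 23 - 6P, supply qs = 5P - 1.
Equate the new curves: 23 - 6P = 5P - 1, giving 24 = 11P, P = 24/11 ≈ 2.1818, q = 109/11 ≈ 9.9091.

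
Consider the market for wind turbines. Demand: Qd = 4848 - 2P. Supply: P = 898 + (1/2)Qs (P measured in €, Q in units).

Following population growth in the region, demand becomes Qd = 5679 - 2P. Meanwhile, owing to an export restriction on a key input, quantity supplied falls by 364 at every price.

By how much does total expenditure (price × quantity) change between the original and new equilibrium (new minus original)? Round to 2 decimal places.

Before the shock: 4848 - 2P = 2P - 1796 ⇒ 6644 = 4P ⇒ P = 1661, Q = 1526.
The new curves are Qd = 5679 - 2P (demand) and Qs = 2P - 2160 (supply).
New equilibrium: 5679 - 2P = 2P - 2160 ⇒ 7839 = 4P ⇒ P = 1959.75, Q = 1759.5.
Expenditure moves from 1661×1526 = 2534686 to 1959.75×1759.5 = 3448180.125; change = +913494.13.

+913494.13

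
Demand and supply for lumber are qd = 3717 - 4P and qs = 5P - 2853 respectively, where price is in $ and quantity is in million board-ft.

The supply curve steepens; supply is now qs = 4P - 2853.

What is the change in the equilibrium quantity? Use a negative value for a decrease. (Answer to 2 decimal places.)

Solve the original market: 3717 - 4P = 5P - 2853, hence P = 730 and q = 797.
The shock moves the curves to qd = 3717 - 4P and qs = 4P - 2853.
Clearing the new market: 3717 - 4P = 4P - 2853, so P = 821.25 and q = 432.
Δq = 432 − 797 = -365.00.

-365.00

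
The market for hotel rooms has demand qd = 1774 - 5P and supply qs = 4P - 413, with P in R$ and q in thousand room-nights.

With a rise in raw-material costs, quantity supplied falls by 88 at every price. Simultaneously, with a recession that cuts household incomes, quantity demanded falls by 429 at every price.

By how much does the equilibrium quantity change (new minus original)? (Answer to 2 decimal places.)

Solve the original market: 1774 - 5P = 4P - 413, hence P = 243 and q = 559.
With the change applied: demand qd = 1345 - 5P, supply qs = 4P - 501.
Equate the new curves: 1345 - 5P = 4P - 501, giving 1846 = 9P, P = 1846/9 ≈ 205.1111, q = 2875/9 ≈ 319.4444.
Δq = 319.4444 − 559 = -239.56.

-239.56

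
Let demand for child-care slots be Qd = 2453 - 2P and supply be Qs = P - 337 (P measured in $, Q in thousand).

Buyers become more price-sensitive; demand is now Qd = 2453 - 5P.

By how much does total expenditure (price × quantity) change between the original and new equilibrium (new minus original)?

Before the shock: 2453 - 2P = P - 337 ⇒ 2790 = 3P ⇒ P = 930, Q = 593.
The new curves are Qd = 2453 - 5P (demand) and Qs = P - 337 (supply).
Clearing the new market: 2453 - 5P = P - 337, so P = 465 and Q = 128.
Expenditure moves from 930×593 = 551490 to 465×128 = 59520; change = -491970.

-491970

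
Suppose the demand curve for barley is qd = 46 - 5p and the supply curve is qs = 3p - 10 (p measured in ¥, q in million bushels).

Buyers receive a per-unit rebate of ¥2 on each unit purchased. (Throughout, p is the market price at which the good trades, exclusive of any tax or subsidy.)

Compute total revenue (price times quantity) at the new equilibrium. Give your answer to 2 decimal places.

121.69

Initially, 46 - 5p = 3p - 10, so 56 = 8p and p = 7, q = 11.
Since buyers' out-of-pocket price is the market price minus the rebate, the effective demand curve becomes qd = 56 - 5p.
Equate the new curves: 56 - 5p = 3p - 10, giving 66 = 8p, p = 8.25, q = 14.75.
New expenditure = 8.25 × 14.75 = 121.69.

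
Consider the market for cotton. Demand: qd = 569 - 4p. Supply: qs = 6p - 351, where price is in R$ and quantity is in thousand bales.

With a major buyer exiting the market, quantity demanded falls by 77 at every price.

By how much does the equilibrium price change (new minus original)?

-7.7

Before the shock: 569 - 4p = 6p - 351 ⇒ 920 = 10p ⇒ p = 92, q = 201.
The shock moves the curves to qd = 492 - 4p and qs = 6p - 351.
Equate the new curves: 492 - 4p = 6p - 351, giving 843 = 10p, p = 84.3, q = 154.8.
Δp = 84.3 − 92 = -7.7.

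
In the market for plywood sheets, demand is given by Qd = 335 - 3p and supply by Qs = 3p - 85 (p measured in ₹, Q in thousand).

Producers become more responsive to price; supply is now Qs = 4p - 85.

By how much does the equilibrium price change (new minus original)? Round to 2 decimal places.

-10.00

Initially, 335 - 3p = 3p - 85, so 420 = 6p and p = 70, Q = 125.
With the change applied: demand Qd = 335 - 3p, supply Qs = 4p - 85.
Clearing the new market: 335 - 3p = 4p - 85, so p = 60 and Q = 155.
Δp = 60 − 70 = -10.00.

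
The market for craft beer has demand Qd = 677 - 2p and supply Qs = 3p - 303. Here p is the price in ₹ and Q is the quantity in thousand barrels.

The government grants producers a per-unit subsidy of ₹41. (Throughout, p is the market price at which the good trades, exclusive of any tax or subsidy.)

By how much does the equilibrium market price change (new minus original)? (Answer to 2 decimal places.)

Initially, 677 - 2p = 3p - 303, so 980 = 5p and p = 196, Q = 285.
Since sellers receive the price plus the subsidy, the effective supply curve becomes Qs = 3p - 180.
New equilibrium: 677 - 2p = 3p - 180 ⇒ 857 = 5p ⇒ p = 171.4, Q = 334.2.
Δp = 171.4 − 196 = -24.60.

-24.60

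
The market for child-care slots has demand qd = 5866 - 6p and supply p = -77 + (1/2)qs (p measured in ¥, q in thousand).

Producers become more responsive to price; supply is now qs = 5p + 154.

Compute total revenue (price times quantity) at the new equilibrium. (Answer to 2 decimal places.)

Before the shock: 5866 - 6p = 2p + 154 ⇒ 5712 = 8p ⇒ p = 714, q = 1582.
After the shift, demand is qd = 5866 - 6p and supply is qs = 5p + 154.
Equate the new curves: 5866 - 6p = 5p + 154, giving 5712 = 11p, p = 5712/11 ≈ 519.2727, q = 30254/11 ≈ 2750.3636.
New expenditure = 519.2727 × 2750.3636 = 1428188.83.

1428188.83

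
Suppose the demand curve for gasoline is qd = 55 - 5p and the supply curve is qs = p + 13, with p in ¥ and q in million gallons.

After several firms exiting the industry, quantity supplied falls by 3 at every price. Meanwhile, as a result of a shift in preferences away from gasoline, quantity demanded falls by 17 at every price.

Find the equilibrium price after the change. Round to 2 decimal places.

Original equilibrium: 55 - 5p = p + 13 gives 42 = 6p, so p = 7 and q = 20.
After the shift, demand is qd = 38 - 5p and supply is qs = p + 10.
Equate the new curves: 38 - 5p = p + 10, giving 28 = 6p, p = 14/3 ≈ 4.6667, q = 44/3 ≈ 14.6667.

4.67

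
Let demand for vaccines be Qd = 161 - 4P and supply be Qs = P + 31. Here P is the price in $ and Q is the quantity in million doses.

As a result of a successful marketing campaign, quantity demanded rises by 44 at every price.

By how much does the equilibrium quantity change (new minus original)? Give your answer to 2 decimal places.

Original equilibrium: 161 - 4P = P + 31 gives 130 = 5P, so P = 26 and Q = 57.
After the shift, demand is Qd = 205 - 4P and supply is Qs = P + 31.
Equate the new curves: 205 - 4P = P + 31, giving 174 = 5P, P = 34.8, Q = 65.8.
ΔQ = 65.8 − 57 = +8.80.

+8.80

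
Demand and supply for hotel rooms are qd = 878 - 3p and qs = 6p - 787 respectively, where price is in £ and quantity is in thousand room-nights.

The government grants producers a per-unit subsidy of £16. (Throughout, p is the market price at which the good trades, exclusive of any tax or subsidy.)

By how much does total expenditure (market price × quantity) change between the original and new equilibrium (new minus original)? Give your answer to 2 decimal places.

Before the shock: 878 - 3p = 6p - 787 ⇒ 1665 = 9p ⇒ p = 185, q = 323.
Since sellers receive the price plus the subsidy, the effective supply curve becomes qs = 6p - 691.
New equilibrium: 878 - 3p = 6p - 691 ⇒ 1569 = 9p ⇒ p = 523/3 ≈ 174.3333, q = 355.
Expenditure moves from 185×323 = 59755 to 174.3333×355 = 61888.3333; change = +2133.33.

+2133.33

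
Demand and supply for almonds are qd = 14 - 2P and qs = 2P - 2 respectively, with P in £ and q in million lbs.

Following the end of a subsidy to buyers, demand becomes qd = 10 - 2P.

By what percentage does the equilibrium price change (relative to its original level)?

Original equilibrium: 14 - 2P = 2P - 2 gives 16 = 4P, so P = 4 and q = 6.
The shock moves the curves to qd = 10 - 2P and qs = 2P - 2.
Setting them equal: 10 - 2P = 2P - 2 → 12 = 4P, so P = 3 and q = 4.
%ΔP = (3 − 4) / 4 × 100 = -25%.

-25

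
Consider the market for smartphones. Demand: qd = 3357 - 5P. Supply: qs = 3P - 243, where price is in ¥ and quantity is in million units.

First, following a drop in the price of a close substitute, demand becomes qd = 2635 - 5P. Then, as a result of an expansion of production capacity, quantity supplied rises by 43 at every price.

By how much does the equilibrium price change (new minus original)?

Solve the original market: 3357 - 5P = 3P - 243, hence P = 450 and q = 1107.
The new curves are qd = 2635 - 5P (demand) and qs = 3P - 200 (supply).
Setting them equal: 2635 - 5P = 3P - 200 → 2835 = 8P, so P = 354.375 and q = 863.125.
ΔP = 354.375 − 450 = -95.625.

-95.625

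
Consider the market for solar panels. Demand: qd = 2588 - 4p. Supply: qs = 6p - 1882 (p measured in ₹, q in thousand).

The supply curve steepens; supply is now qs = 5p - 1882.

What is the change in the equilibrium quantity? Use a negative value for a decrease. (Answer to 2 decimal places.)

Initially, 2588 - 4p = 6p - 1882, so 4470 = 10p and p = 447, q = 800.
After the shift, demand is qd = 2588 - 4p and supply is qs = 5p - 1882.
Setting them equal: 2588 - 4p = 5p - 1882 → 4470 = 9p, so p = 1490/3 ≈ 496.6667 and q = 1804/3 ≈ 601.3333.
Δq = 601.3333 − 800 = -198.67.

-198.67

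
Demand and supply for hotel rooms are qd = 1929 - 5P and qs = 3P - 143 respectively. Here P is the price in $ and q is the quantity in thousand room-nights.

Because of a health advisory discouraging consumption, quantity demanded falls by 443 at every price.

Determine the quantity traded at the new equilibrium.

Initially, 1929 - 5P = 3P - 143, so 2072 = 8P and P = 259, q = 634.
The new curves are qd = 1486 - 5P (demand) and qs = 3P - 143 (supply).
Setting them equal: 1486 - 5P = 3P - 143 → 1629 = 8P, so P = 203.625 and q = 467.875.

467.875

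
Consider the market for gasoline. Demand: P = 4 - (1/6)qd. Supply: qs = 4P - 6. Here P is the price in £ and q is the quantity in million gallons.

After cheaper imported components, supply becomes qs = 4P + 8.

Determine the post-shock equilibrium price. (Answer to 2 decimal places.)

1.60

Initially, 24 - 6P = 4P - 6, so 30 = 10P and P = 3, q = 6.
The shock moves the curves to qd = 24 - 6P and qs = 4P + 8.
Equate the new curves: 24 - 6P = 4P + 8, giving 16 = 10P, P = 1.6, q = 14.4.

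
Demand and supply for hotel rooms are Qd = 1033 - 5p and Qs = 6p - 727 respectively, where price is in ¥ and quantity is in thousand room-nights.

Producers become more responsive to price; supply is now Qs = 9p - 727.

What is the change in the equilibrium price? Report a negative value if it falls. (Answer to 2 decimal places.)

Initially, 1033 - 5p = 6p - 727, so 1760 = 11p and p = 160, Q = 233.
After the shift, demand is Qd = 1033 - 5p and supply is Qs = 9p - 727.
New equilibrium: 1033 - 5p = 9p - 727 ⇒ 1760 = 14p ⇒ p = 880/7 ≈ 125.7143, Q = 2831/7 ≈ 404.4286.
Δp = 125.7143 − 160 = -34.29.

-34.29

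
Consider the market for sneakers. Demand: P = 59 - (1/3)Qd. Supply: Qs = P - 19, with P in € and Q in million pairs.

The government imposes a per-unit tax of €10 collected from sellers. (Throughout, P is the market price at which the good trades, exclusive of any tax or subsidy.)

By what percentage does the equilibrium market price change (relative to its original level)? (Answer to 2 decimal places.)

+5.10

Before the shock: 177 - 3P = P - 19 ⇒ 196 = 4P ⇒ P = 49, Q = 30.
Since sellers keep the price net of the tax, the effective supply curve becomes Qs = P - 29.
Clearing the new market: 177 - 3P = P - 29, so P = 51.5 and Q = 22.5.
%ΔP = (51.5 − 49) / 49 × 100 = +5.10%.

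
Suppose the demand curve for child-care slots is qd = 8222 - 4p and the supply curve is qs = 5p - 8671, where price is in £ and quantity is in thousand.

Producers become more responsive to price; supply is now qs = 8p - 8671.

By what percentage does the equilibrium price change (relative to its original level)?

-25

Original equilibrium: 8222 - 4p = 5p - 8671 gives 16893 = 9p, so p = 1877 and q = 714.
The new curves are qd = 8222 - 4p (demand) and qs = 8p - 8671 (supply).
Equate the new curves: 8222 - 4p = 8p - 8671, giving 16893 = 12p, p = 1407.75, q = 2591.
%Δp = (1407.75 − 1877) / 1877 × 100 = -25%.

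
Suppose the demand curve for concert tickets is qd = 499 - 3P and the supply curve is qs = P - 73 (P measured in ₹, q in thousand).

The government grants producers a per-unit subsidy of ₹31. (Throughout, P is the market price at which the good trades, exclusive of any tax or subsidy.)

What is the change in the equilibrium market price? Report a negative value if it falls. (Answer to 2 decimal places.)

Original equilibrium: 499 - 3P = P - 73 gives 572 = 4P, so P = 143 and q = 70.
Since sellers receive the price plus the subsidy, the effective supply curve becomes qs = P - 42.
Setting them equal: 499 - 3P = P - 42 → 541 = 4P, so P = 135.25 and q = 93.25.
ΔP = 135.25 − 143 = -7.75.

-7.75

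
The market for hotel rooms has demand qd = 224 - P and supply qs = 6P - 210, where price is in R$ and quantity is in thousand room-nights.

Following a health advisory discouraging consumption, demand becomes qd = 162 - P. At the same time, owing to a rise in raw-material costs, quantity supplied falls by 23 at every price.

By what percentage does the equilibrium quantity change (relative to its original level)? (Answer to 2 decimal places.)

Initially, 224 - P = 6P - 210, so 434 = 7P and P = 62, q = 162.
With the change applied: demand qd = 162 - P, supply qs = 6P - 233.
Equate the new curves: 162 - P = 6P - 233, giving 395 = 7P, P = 395/7 ≈ 56.4286, q = 739/7 ≈ 105.5714.
%Δq = (105.5714 − 162) / 162 × 100 = -34.83%.

-34.83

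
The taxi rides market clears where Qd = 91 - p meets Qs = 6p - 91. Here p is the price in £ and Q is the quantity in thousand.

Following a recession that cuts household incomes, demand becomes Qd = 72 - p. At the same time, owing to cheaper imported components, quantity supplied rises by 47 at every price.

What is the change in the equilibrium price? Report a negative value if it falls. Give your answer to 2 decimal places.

Solve the original market: 91 - p = 6p - 91, hence p = 26 and Q = 65.
The shock moves the curves to Qd = 72 - p and Qs = 6p - 44.
New equilibrium: 72 - p = 6p - 44 ⇒ 116 = 7p ⇒ p = 116/7 ≈ 16.5714, Q = 388/7 ≈ 55.4286.
Δp = 16.5714 − 26 = -9.43.

-9.43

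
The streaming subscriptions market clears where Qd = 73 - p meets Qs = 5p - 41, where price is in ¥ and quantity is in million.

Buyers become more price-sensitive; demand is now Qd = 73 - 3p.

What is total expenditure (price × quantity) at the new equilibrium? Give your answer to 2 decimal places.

431.06

Initially, 73 - p = 5p - 41, so 114 = 6p and p = 19, Q = 54.
The shock moves the curves to Qd = 73 - 3p and Qs = 5p - 41.
Setting them equal: 73 - 3p = 5p - 41 → 114 = 8p, so p = 14.25 and Q = 30.25.
New expenditure = 14.25 × 30.25 = 431.06.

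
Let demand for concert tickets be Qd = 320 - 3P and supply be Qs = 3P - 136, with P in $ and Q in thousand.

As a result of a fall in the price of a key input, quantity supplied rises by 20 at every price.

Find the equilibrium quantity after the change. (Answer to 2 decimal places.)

102.00

Initially, 320 - 3P = 3P - 136, so 456 = 6P and P = 76, Q = 92.
The new curves are Qd = 320 - 3P (demand) and Qs = 3P - 116 (supply).
Setting them equal: 320 - 3P = 3P - 116 → 436 = 6P, so P = 218/3 ≈ 72.6667 and Q = 102.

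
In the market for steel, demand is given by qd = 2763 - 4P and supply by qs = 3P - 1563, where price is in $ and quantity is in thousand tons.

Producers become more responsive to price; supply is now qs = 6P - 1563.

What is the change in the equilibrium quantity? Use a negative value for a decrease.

Initially, 2763 - 4P = 3P - 1563, so 4326 = 7P and P = 618, q = 291.
The new curves are qd = 2763 - 4P (demand) and qs = 6P - 1563 (supply).
Equate the new curves: 2763 - 4P = 6P - 1563, giving 4326 = 10P, P = 432.6, q = 1032.6.
Δq = 1032.6 − 291 = +741.6.

+741.6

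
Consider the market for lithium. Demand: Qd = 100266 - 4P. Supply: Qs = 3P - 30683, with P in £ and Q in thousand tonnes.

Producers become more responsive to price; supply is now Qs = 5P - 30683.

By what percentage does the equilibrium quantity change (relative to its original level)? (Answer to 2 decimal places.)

+65.37

Original equilibrium: 100266 - 4P = 3P - 30683 gives 130949 = 7P, so P = 18707 and Q = 25438.
After the shift, demand is Qd = 100266 - 4P and supply is Qs = 5P - 30683.
New equilibrium: 100266 - 4P = 5P - 30683 ⇒ 130949 = 9P ⇒ P = 130949/9 ≈ 14549.8889, Q = 378598/9 ≈ 42066.4444.
%ΔQ = (42066.4444 − 25438) / 25438 × 100 = +65.37%.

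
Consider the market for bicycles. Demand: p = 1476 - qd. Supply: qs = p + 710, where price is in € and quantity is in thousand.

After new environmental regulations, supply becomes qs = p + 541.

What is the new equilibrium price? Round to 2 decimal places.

467.50

Solve the original market: 1476 - p = p + 710, hence p = 383 and q = 1093.
The shock moves the curves to qd = 1476 - p and qs = p + 541.
New equilibrium: 1476 - p = p + 541 ⇒ 935 = 2p ⇒ p = 467.5, q = 1008.5.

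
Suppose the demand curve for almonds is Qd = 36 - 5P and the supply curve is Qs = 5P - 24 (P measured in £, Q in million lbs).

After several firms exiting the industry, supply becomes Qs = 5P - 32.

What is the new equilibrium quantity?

Before the shock: 36 - 5P = 5P - 24 ⇒ 60 = 10P ⇒ P = 6, Q = 6.
The shock moves the curves to Qd = 36 - 5P and Qs = 5P - 32.
Setting them equal: 36 - 5P = 5P - 32 → 68 = 10P, so P = 6.8 and Q = 2.

2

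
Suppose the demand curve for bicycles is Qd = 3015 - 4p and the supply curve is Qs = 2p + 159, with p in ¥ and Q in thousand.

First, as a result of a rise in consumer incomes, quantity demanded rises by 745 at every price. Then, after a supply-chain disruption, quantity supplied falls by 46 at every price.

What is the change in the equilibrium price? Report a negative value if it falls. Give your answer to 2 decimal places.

Solve the original market: 3015 - 4p = 2p + 159, hence p = 476 and Q = 1111.
After the shift, demand is Qd = 3760 - 4p and supply is Qs = 2p + 113.
Setting them equal: 3760 - 4p = 2p + 113 → 3647 = 6p, so p = 3647/6 ≈ 607.8333 and Q = 3986/3 ≈ 1328.6667.
Δp = 607.8333 − 476 = +131.83.

+131.83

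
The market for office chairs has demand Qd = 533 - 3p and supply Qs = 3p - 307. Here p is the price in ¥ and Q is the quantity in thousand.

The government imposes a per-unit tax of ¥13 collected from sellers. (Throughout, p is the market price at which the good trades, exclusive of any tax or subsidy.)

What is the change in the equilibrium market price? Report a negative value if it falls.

+6.5

Before the shock: 533 - 3p = 3p - 307 ⇒ 840 = 6p ⇒ p = 140, Q = 113.
Since sellers keep the price net of the tax, the effective supply curve becomes Qs = 3p - 346.
New equilibrium: 533 - 3p = 3p - 346 ⇒ 879 = 6p ⇒ p = 146.5, Q = 93.5.
Δp = 146.5 − 140 = +6.5.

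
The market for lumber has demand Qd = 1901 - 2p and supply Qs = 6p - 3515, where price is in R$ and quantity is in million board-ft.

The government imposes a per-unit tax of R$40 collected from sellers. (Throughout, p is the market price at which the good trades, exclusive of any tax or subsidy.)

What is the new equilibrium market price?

Before the shock: 1901 - 2p = 6p - 3515 ⇒ 5416 = 8p ⇒ p = 677, Q = 547.
Since sellers keep the price net of the tax, the effective supply curve becomes Qs = 6p - 3755.
Setting them equal: 1901 - 2p = 6p - 3755 → 5656 = 8p, so p = 707 and Q = 487.

707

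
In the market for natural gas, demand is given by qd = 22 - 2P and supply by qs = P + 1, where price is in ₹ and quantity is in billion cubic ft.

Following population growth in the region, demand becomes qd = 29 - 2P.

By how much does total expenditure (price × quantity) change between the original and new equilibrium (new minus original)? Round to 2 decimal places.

Before the shock: 22 - 2P = P + 1 ⇒ 21 = 3P ⇒ P = 7, q = 8.
The new curves are qd = 29 - 2P (demand) and qs = P + 1 (supply).
Clearing the new market: 29 - 2P = P + 1, so P = 28/3 ≈ 9.3333 and q = 31/3 ≈ 10.3333.
Expenditure moves from 7×8 = 56 to 9.3333×10.3333 = 96.4444; change = +40.44.

+40.44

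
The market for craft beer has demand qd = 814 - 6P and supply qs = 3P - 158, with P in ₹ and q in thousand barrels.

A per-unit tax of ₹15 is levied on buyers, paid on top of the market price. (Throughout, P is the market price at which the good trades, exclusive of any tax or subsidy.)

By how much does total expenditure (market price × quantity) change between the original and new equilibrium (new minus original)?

-4600

Before the shock: 814 - 6P = 3P - 158 ⇒ 972 = 9P ⇒ P = 108, q = 166.
Since buyers pay the price plus the tax, the effective demand curve becomes qd = 724 - 6P.
New equilibrium: 724 - 6P = 3P - 158 ⇒ 882 = 9P ⇒ P = 98, q = 136.
Expenditure moves from 108×166 = 17928 to 98×136 = 13328; change = -4600.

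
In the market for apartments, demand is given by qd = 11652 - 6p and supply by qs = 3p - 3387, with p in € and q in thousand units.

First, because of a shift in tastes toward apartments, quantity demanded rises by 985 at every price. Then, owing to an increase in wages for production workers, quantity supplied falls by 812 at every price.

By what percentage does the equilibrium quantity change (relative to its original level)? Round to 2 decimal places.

Before the shock: 11652 - 6p = 3p - 3387 ⇒ 15039 = 9p ⇒ p = 1671, q = 1626.
With the change applied: demand qd = 12637 - 6p, supply qs = 3p - 4199.
New equilibrium: 12637 - 6p = 3p - 4199 ⇒ 16836 = 9p ⇒ p = 5612/3 ≈ 1870.6667, q = 1413.
%Δq = (1413 − 1626) / 1626 × 100 = -13.10%.

-13.10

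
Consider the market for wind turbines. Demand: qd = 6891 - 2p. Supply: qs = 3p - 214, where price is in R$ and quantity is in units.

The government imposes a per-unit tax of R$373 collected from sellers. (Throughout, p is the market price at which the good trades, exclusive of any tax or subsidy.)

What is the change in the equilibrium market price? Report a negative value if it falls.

Initially, 6891 - 2p = 3p - 214, so 7105 = 5p and p = 1421, q = 4049.
Since sellers keep the price net of the tax, the effective supply curve becomes qs = 3p - 1333.
Clearing the new market: 6891 - 2p = 3p - 1333, so p = 1644.8 and q = 3601.4.
Δp = 1644.8 − 1421 = +223.8.

+223.8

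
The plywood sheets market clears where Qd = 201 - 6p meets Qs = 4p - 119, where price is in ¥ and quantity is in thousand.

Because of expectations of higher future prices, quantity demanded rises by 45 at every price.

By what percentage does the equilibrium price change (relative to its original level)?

Initially, 201 - 6p = 4p - 119, so 320 = 10p and p = 32, Q = 9.
The shock moves the curves to Qd = 246 - 6p and Qs = 4p - 119.
New equilibrium: 246 - 6p = 4p - 119 ⇒ 365 = 10p ⇒ p = 36.5, Q = 27.
%Δp = (36.5 − 32) / 32 × 100 = +14.0625%.

+14.0625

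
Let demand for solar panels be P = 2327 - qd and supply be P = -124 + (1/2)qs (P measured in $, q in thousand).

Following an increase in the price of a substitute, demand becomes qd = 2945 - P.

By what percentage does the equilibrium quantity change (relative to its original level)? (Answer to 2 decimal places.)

Original equilibrium: 2327 - P = 2P + 248 gives 2079 = 3P, so P = 693 and q = 1634.
The new curves are qd = 2945 - P (demand) and qs = 2P + 248 (supply).
Equate the new curves: 2945 - P = 2P + 248, giving 2697 = 3P, P = 899, q = 2046.
%Δq = (2046 − 1634) / 1634 × 100 = +25.21%.

+25.21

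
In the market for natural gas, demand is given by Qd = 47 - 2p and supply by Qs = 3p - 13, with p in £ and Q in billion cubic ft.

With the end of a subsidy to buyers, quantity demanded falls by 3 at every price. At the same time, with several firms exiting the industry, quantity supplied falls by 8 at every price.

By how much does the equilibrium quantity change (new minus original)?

-5

Before the shock: 47 - 2p = 3p - 13 ⇒ 60 = 5p ⇒ p = 12, Q = 23.
With the change applied: demand Qd = 44 - 2p, supply Qs = 3p - 21.
Equate the new curves: 44 - 2p = 3p - 21, giving 65 = 5p, p = 13, Q = 18.
ΔQ = 18 − 23 = -5.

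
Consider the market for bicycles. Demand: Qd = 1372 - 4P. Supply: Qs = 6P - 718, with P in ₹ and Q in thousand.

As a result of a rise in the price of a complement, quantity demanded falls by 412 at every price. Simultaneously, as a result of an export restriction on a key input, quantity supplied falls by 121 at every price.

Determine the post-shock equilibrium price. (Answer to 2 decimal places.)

179.90

Initially, 1372 - 4P = 6P - 718, so 2090 = 10P and P = 209, Q = 536.
After the shift, demand is Qd = 960 - 4P and supply is Qs = 6P - 839.
Setting them equal: 960 - 4P = 6P - 839 → 1799 = 10P, so P = 179.9 and Q = 240.4.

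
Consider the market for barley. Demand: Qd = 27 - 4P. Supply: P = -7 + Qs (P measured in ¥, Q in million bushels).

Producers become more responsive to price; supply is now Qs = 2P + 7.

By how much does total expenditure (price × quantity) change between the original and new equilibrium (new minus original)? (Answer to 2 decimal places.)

Initially, 27 - 4P = P + 7, so 20 = 5P and P = 4, Q = 11.
With the change applied: demand Qd = 27 - 4P, supply Qs = 2P + 7.
Setting them equal: 27 - 4P = 2P + 7 → 20 = 6P, so P = 10/3 ≈ 3.3333 and Q = 41/3 ≈ 13.6667.
Expenditure moves from 4×11 = 44 to 3.3333×13.6667 = 45.5556; change = +1.56.

+1.56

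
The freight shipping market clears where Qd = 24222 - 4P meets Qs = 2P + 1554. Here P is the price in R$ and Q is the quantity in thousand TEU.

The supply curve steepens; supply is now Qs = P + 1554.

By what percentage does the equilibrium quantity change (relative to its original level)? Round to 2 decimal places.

Solve the original market: 24222 - 4P = 2P + 1554, hence P = 3778 and Q = 9110.
After the shift, demand is Qd = 24222 - 4P and supply is Qs = P + 1554.
Equate the new curves: 24222 - 4P = P + 1554, giving 22668 = 5P, P = 4533.6, Q = 6087.6.
%ΔQ = (6087.6 − 9110) / 9110 × 100 = -33.18%.

-33.18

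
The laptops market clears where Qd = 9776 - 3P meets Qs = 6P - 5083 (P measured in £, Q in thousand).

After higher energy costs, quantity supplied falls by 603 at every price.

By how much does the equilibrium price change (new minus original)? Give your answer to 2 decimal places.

Before the shock: 9776 - 3P = 6P - 5083 ⇒ 14859 = 9P ⇒ P = 1651, Q = 4823.
The new curves are Qd = 9776 - 3P (demand) and Qs = 6P - 5686 (supply).
Clearing the new market: 9776 - 3P = 6P - 5686, so P = 1718 and Q = 4622.
ΔP = 1718 − 1651 = +67.00.

+67.00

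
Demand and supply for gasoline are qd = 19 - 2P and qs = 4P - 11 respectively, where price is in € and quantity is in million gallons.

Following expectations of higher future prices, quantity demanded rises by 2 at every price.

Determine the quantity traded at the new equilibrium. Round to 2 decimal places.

Original equilibrium: 19 - 2P = 4P - 11 gives 30 = 6P, so P = 5 and q = 9.
With the change applied: demand qd = 21 - 2P, supply qs = 4P - 11.
New equilibrium: 21 - 2P = 4P - 11 ⇒ 32 = 6P ⇒ P = 16/3 ≈ 5.3333, q = 31/3 ≈ 10.3333.

10.33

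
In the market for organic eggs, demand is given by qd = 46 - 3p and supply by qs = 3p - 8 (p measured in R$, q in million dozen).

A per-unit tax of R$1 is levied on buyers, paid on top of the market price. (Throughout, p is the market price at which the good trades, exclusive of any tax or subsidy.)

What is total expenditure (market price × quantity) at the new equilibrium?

Original equilibrium: 46 - 3p = 3p - 8 gives 54 = 6p, so p = 9 and q = 19.
Since buyers pay the price plus the tax, the effective demand curve becomes qd = 43 - 3p.
Clearing the new market: 43 - 3p = 3p - 8, so p = 8.5 and q = 17.5.
New expenditure = 8.5 × 17.5 = 148.75.

148.75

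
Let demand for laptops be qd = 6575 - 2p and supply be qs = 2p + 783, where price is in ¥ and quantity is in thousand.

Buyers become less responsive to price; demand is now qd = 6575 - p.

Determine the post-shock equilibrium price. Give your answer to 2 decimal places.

1930.67

Solve the original market: 6575 - 2p = 2p + 783, hence p = 1448 and q = 3679.
The shock moves the curves to qd = 6575 - p and qs = 2p + 783.
Equate the new curves: 6575 - p = 2p + 783, giving 5792 = 3p, p = 5792/3 ≈ 1930.6667, q = 13933/3 ≈ 4644.3333.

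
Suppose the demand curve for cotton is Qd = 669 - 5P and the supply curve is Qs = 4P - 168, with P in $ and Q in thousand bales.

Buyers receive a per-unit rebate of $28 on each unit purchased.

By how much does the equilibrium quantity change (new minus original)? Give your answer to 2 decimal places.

+62.22

Original equilibrium: 669 - 5P = 4P - 168 gives 837 = 9P, so P = 93 and Q = 204.
Since buyers' out-of-pocket price is the market price minus the rebate, the effective demand curve becomes Qd = 809 - 5P.
Clearing the new market: 809 - 5P = 4P - 168, so P = 977/9 ≈ 108.5556 and Q = 2396/9 ≈ 266.2222.
ΔQ = 266.2222 − 204 = +62.22.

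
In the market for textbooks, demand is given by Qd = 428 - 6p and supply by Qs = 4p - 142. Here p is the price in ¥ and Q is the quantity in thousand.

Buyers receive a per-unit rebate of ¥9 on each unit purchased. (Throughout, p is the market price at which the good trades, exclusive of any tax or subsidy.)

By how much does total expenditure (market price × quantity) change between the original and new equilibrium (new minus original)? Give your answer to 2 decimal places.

+1812.24

Initially, 428 - 6p = 4p - 142, so 570 = 10p and p = 57, Q = 86.
Since buyers' out-of-pocket price is the market price minus the rebate, the effective demand curve becomes Qd = 482 - 6p.
Clearing the new market: 482 - 6p = 4p - 142, so p = 62.4 and Q = 107.6.
Expenditure moves from 57×86 = 4902 to 62.4×107.6 = 6714.24; change = +1812.24.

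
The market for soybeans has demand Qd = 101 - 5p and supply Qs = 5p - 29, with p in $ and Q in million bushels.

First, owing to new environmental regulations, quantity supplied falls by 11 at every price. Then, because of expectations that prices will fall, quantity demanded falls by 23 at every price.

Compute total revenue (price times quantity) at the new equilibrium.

224.2

Original equilibrium: 101 - 5p = 5p - 29 gives 130 = 10p, so p = 13 and Q = 36.
The shock moves the curves to Qd = 78 - 5p and Qs = 5p - 40.
Equate the new curves: 78 - 5p = 5p - 40, giving 118 = 10p, p = 11.8, Q = 19.
New expenditure = 11.8 × 19 = 224.2.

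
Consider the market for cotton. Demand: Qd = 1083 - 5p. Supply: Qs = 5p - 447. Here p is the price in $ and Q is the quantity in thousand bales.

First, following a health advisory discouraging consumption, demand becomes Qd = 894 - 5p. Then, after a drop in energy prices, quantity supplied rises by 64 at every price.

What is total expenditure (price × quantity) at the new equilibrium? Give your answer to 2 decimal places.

32627.35

Initially, 1083 - 5p = 5p - 447, so 1530 = 10p and p = 153, Q = 318.
The new curves are Qd = 894 - 5p (demand) and Qs = 5p - 383 (supply).
Equate the new curves: 894 - 5p = 5p - 383, giving 1277 = 10p, p = 127.7, Q = 255.5.
New expenditure = 127.7 × 255.5 = 32627.35.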